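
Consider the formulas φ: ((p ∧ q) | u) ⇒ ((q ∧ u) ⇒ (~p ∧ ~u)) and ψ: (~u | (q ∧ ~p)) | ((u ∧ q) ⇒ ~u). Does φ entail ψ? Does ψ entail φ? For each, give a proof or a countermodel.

[⇒] Assume the antecedent. If q is true, the antecedent forces (p = F, q = T, u = F) or (p = T, q = T, u = F), and the consequent holds there. If q is false, the consequent reduces to true regardless of the other variables. Either way the consequent holds.

[⇐] This fails. Under p = F, q = T, u = T, the left side is false but the right side is true.

(⇒) holds; (⇐) fails.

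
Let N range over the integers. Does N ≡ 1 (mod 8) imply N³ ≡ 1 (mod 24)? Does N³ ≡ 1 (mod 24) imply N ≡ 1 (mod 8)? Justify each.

Converse. The residues r modulo 24 with r³ ≡ 1 (mod 24) are exactly {1}, and each is ≡ 1 (mod 8).

Forward direction. This fails: take N = 9. Then 9 ≡ 1 (mod 8), but 9³ = 729 ≡ 9 (mod 24), not 1.

(⇒) fails; (⇐) holds.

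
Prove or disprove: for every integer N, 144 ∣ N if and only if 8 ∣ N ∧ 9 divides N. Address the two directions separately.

(⟹) If 144 ∣ N, write N = 144q. Since 144 = 18·8, N = 8·(18q), so 8 ∣ N; and since 144 = 16·9, N = 9·(16q), so 9 ∣ N.

(⟸) This fails: take N = 72. Both 8 ∣ 72 and 9 ∣ 72, yet 72 is not a multiple of 144 (since 72 = 0·144 + 72), so 144 ∤ 72.

The forward direction holds; the converse fails.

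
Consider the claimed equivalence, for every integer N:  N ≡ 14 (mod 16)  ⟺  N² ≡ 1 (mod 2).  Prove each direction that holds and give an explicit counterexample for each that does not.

Both directions fail.

(⇒) This fails: take N = 14. Then 14 ≡ 14 (mod 16), but 14² = 196 ≡ 0 (mod 2), not 1.

(⇐) This fails: take N = 1. Then 1² = 1 ≡ 1 (mod 2), yet 1 ≡ 1 (mod 16), not 14.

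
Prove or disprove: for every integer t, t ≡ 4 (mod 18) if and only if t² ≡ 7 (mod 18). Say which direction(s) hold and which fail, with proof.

Neither direction holds.

(⇒) This fails: take t = 4. Then 4 ≡ 4 (mod 18), but 4² = 16 ≡ 16 (mod 18), not 7.

(⇐) This fails: take t = 5. Then 5² = 25 ≡ 7 (mod 18), yet 5 ≡ 5 (mod 18), not 4.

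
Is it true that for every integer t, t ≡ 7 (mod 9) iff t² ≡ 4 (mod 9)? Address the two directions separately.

The forward direction holds; the converse fails.

(⇒) Suppose t ≡ 7 (mod 9). Write t = 9j + 7. Then (9j + 7)² = 81j² + 126j + 49 = 9(9j² + 14j + 5) + 4, so t² ≡ 4 (mod 9).

(⇐) This fails: take t = 2. Then 2² = 4 ≡ 4 (mod 9), yet 2 ≡ 2 (mod 9), not 7.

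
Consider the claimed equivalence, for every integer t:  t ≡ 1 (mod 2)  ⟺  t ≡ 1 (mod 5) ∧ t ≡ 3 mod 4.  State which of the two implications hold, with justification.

Forward direction. This fails: t = 1 gives 1 ≡ 1 (mod 2) but 1 ≡ 1 (mod 4), so the conjunction on the right does not hold.

Converse. If t ≡ 1 (mod 5) and t ≡ 3 (mod 4), then by the Chinese remainder theorem t ≡ 11 (mod 20). Since 11 ≡ 1 (mod 2) and 2 ∣ 20, we get t ≡ 1 (mod 2).

The forward direction fails; the converse holds.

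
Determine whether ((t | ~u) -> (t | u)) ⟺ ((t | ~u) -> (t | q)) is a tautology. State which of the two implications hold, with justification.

(⟸) This fails. Under u = F, t = F, q = T, the left side is false but the right side is true.

(⟹) Assume the antecedent. If u is true, (t | ~u) -> (t | q) reduces to true regardless of the other variables. If u is false, the antecedent forces (u = F, t = T, q = F) or (u = F, t = T, q = T), and (t | ~u) -> (t | q) holds there. Either way (t | ~u) -> (t | q) holds.

(⇒) holds; (⇐) fails.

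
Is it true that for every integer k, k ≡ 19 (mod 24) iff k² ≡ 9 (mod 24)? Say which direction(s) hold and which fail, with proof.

(⇒) fails and (⇐) fails.

Forward direction. This fails: take k = 19. Then 19 ≡ 19 (mod 24), but 19² = 361 ≡ 1 (mod 24), not 9.

Converse. This fails: take k = 3. Then 3² = 9 ≡ 9 (mod 24), yet 3 ≡ 3 (mod 24), not 19.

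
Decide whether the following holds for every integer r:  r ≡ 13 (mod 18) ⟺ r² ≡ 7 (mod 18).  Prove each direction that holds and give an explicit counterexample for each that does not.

Forward direction. Suppose r ≡ 13 (mod 18). Write r = 18j + 13. Then (18j + 13)² = 324j² + 468j + 169 = 18(18j² + 26j + 9) + 7, so r² ≡ 7 (mod 18).

Converse. This fails: take r = 5. Then 5² = 25 ≡ 7 (mod 18), yet 5 ≡ 5 (mod 18), not 13.

Not equivalent: only (⇒) holds.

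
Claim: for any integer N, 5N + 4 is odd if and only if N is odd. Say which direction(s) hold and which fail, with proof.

(→) Suppose 5N + 4 is odd. Since 5 is odd, 5N and N have the same parity, so 5N + 4 ≡ N + 4 (mod 2). As 4 is even, 5N + 4 is odd exactly when N is odd. Thus N is odd.

(←) Conversely, suppose N is odd; write N = 2j + 1. Then 5N + 4 = 5·(2j + 1) + 4 = 2·5j + 9, which is odd.

Both directions hold; the statement is true.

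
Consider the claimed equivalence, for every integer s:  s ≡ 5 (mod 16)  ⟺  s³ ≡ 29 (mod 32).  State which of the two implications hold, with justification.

Forward direction. This fails: take s = 21. Then 21 ≡ 5 (mod 16), but 21³ = 9261 ≡ 13 (mod 32), not 29.

Converse. The residues r modulo 32 with r³ ≡ 29 (mod 32) are exactly {5}, and each is ≡ 5 (mod 16).

Only the converse holds.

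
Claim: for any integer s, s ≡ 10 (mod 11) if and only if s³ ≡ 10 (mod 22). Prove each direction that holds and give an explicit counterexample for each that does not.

The forward direction fails; the converse holds.

Converse. The residues r modulo 22 with r³ ≡ 10 (mod 22) are exactly {10}, and each is ≡ 10 (mod 11).

Forward direction. This fails: take s = 21. Then 21 ≡ 10 (mod 11), but 21³ = 9261 ≡ 21 (mod 22), not 10.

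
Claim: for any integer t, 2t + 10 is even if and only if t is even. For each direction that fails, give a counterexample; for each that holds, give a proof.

Only the converse holds.

(⇒) This fails: take t = 1. Then 2t + 10 = 12, which is even, yet t = 1 is odd, not even.

(⇐) Suppose t is even. Since 2 is even, 2t is even for every t, so 2t + 10 has the same parity as 10, which is even. Hence 2t + 10 is even.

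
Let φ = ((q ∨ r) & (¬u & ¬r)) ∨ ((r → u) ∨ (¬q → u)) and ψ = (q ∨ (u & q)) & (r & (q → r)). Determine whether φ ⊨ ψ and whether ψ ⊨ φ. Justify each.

Forward direction. This fails. Under r = F, q = F, u = F, the left side is true but the right side is false.

Converse. Assume the antecedent. If r is true, the antecedent forces (r = T, q = T, u = F) or (r = T, q = T, u = T), and the consequent holds there. If r is false, the antecedent cannot hold. Either way the consequent holds.

Only the reverse direction holds.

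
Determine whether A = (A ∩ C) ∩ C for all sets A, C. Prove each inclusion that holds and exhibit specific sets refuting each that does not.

(⊆) This inclusion fails. Take A = {1}, C = ∅; then 1 ∈ A but 1 ∉ (A ∩ C) ∩ C.

(⊇) Let x ∈ (A ∩ C) ∩ C. Then x ∈ A ∩ C, from which x ∈ A.

(⊆) fails; (⊇) holds.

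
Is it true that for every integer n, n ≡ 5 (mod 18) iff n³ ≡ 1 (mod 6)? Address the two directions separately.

(⟹) This fails: take n = 5. Then 5 ≡ 5 (mod 18), but 5³ = 125 ≡ 5 (mod 6), not 1.

(⟸) This fails: take n = 1. Then 1³ = 1 ≡ 1 (mod 6), yet 1 ≡ 1 (mod 18), not 5.

Neither implication holds.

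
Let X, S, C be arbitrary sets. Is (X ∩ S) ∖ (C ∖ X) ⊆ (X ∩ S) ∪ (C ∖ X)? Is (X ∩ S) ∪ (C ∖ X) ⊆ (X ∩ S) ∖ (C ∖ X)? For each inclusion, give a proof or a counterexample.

(⊇) This inclusion fails. Take X = ∅, S = ∅, C = {1}; then 1 ∈ (X ∩ S) ∪ (C ∖ X) but 1 ∉ (X ∩ S) ∖ (C ∖ X).

(⊆) Let x ∈ (X ∩ S) ∖ (C ∖ X). Then either x ∈ X ∩ S and x ∉ C; or x ∈ X ∩ S ∩ C. In each case x ∈ (X ∩ S) ∪ (C ∖ X), so (X ∩ S) ∖ (C ∖ X) ⊆ (X ∩ S) ∪ (C ∖ X).

Only the forward inclusion holds.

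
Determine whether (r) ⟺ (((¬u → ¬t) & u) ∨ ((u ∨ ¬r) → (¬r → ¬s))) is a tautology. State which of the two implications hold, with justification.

Only the forward direction holds.

(→) Assume the antecedent. If r is true, the consequent reduces to true regardless of the other variables. If r is false, the antecedent cannot hold. Either way the consequent holds.

(←) This fails. Under t = F, u = F, s = F, r = F, the left side is false but the right side is true.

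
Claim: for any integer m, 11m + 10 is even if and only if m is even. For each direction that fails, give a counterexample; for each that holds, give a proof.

The biconditional holds.

Converse. Suppose m is even; write m = 2j. Then 11m + 10 = 11·(2j) + 10 = 2·11j + 10, which is even.

Forward direction. Suppose 11m + 10 is even. Since 11 is odd, 11m and m have the same parity, so 11m + 10 ≡ m + 10 (mod 2). As 10 is even, 11m + 10 is even exactly when m is even. Thus m is even.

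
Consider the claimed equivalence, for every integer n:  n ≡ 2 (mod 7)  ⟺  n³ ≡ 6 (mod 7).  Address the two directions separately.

Neither implication holds.

(⟹) This fails: take n = 2. Then 2 ≡ 2 (mod 7), but 2³ = 8 ≡ 1 (mod 7), not 6.

(⟸) This fails: take n = 3. Then 3³ = 27 ≡ 6 (mod 7), yet 3 ≡ 3 (mod 7), not 2.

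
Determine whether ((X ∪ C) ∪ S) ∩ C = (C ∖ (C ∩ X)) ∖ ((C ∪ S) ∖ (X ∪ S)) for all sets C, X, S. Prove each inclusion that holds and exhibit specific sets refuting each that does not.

Reverse inclusion. Let x ∈ (C ∖ (C ∩ X)) ∖ ((C ∪ S) ∖ (X ∪ S)). Then x ∈ C ∩ S and x ∉ X, from which x ∈ ((X ∪ C) ∪ S) ∩ C.

Forward inclusion. This inclusion fails. Take C = {1}, X = ∅, S = ∅; then 1 ∈ ((X ∪ C) ∪ S) ∩ C but 1 ∉ (C ∖ (C ∩ X)) ∖ ((C ∪ S) ∖ (X ∪ S)).

Only the reverse inclusion holds.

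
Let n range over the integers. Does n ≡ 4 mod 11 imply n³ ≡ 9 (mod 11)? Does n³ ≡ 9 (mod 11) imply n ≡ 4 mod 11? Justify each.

Both directions hold.

(⇒) Suppose n ≡ 4 mod 11. Write n = 11j + 4. Then (11j + 4)³ = 1331j³ + 1452j² + 528j + 64 = 11(121j³ + 132j² + 48j + 5) + 9, so n³ ≡ 9 (mod 11).

(⇐) For the converse, argue contrapositively. If n ≢ 4 (mod 11), then n is congruent to one of 0, 1, 2, 3, 5, 6, 7, 8, 9, 10 modulo 11, and these give n³ ≡ 0, 1, 8, 5, 4, 7, 2, 6, 3, 10 respectively — never 9.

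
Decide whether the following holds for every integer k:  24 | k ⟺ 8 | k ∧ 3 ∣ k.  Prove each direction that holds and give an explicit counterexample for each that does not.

Both directions hold; the statement is true.

(⇒) If 24 ∣ k, write k = 24q. Since 24 = 3·8, k = 8·(3q), so 8 ∣ k; and since 24 = 8·3, k = 3·(8q), so 3 ∣ k.

(⇐) Suppose 8 ∣ k and 3 ∣ k. Any common multiple of 8 and 3 is a multiple of their lcm; here gcd(8, 3) = 1, so lcm(8, 3) = 8·3 = 24, so 24 ∣ k.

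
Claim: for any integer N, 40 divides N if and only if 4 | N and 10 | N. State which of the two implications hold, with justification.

(→) If 40 ∣ N, write N = 40q. Since 40 = 10·4, N = 4·(10q), so 4 ∣ N; and since 40 = 4·10, N = 10·(4q), so 10 ∣ N.

(←) This fails: take N = 20. Both 4 ∣ 20 and 10 ∣ 20, yet 20 is not a multiple of 40 (since 20 = 0·40 + 20), so 40 ∤ 20.

The forward direction holds; the converse fails.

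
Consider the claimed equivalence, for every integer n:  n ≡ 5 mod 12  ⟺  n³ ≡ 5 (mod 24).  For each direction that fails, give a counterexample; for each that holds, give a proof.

Not equivalent: only (⇐) holds.

[⇐] The residues r modulo 24 with r³ ≡ 5 (mod 24) are exactly {5}, and each is ≡ 5 (mod 12).

[⇒] This fails: take n = 17. Then 17 ≡ 5 (mod 12), but 17³ = 4913 ≡ 17 (mod 24), not 5.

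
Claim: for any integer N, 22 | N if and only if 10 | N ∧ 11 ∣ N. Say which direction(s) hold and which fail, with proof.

(→) This fails: take N = 22. Certainly 22 ∣ 22, but 10 ∤ 22.

(←) Suppose 10 ∣ N and 11 ∣ N. Any common multiple of 10 and 11 is a multiple of their lcm; here gcd(10, 11) = 1, so lcm(10, 11) = 10·11 = 110, so 110 ∣ N. Since 22 ∣ 110, it follows that 22 ∣ N.

Only the converse holds.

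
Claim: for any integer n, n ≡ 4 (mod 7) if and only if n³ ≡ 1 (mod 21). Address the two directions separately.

Both directions fail.

(→) This fails: take n = 11. Then 11 ≡ 4 (mod 7), but 11³ = 1331 ≡ 8 (mod 21), not 1.

(←) This fails: take n = 1. Then 1³ = 1 ≡ 1 (mod 21), yet 1 ≡ 1 (mod 7), not 4.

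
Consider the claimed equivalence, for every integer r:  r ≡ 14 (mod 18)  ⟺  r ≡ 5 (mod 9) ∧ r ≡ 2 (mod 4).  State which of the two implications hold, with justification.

(⟸) If r ≡ 5 (mod 9) and r ≡ 2 (mod 4), then by the Chinese remainder theorem r ≡ 14 (mod 36). Since 14 ≡ 14 (mod 18) and 18 ∣ 36, we get r ≡ 14 (mod 18).

(⟹) This fails: r = 32 gives 32 ≡ 14 (mod 18) but 32 ≡ 0 (mod 4), so the conjunction on the right does not hold.

Only the reverse direction holds.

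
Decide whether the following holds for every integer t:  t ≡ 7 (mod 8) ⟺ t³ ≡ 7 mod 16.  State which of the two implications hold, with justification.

Not equivalent: only (⇐) holds.

Forward direction. This fails: take t = 15. Then 15 ≡ 7 (mod 8), but 15³ = 3375 ≡ 15 (mod 16), not 7.

Converse. The residues r modulo 16 with r³ ≡ 7 (mod 16) are exactly {7}, and each is ≡ 7 (mod 8).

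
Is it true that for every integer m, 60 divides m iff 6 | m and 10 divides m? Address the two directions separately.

Forward direction. If 60 ∣ m, write m = 60q. Since 60 = 10·6, m = 6·(10q), so 6 ∣ m; and since 60 = 6·10, m = 10·(6q), so 10 ∣ m.

Converse. This fails: take m = 30. Both 6 ∣ 30 and 10 ∣ 30, yet 30 is not a multiple of 60 (since 30 = 0·60 + 30), so 60 ∤ 30.

Only the forward implication holds.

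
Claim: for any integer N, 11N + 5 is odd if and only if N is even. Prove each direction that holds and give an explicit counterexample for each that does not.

(⟹) Suppose 11N + 5 is odd. Since 11 is odd, 11N and N have the same parity, so 11N + 5 ≡ N + 5 (mod 2). As 5 is odd, 11N + 5 is odd exactly when N is even. Thus N is even.

(⟸) Conversely, suppose N is even; write N = 2j. Then 11N + 5 = 11·(2j) + 5 = 2·11j + 5, which is odd.

Equivalent; both directions hold.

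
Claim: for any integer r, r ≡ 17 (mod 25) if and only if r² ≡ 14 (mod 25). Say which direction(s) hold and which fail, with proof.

Only the forward implication holds.

(→) Suppose r ≡ 17 (mod 25). Write r = 25j + 17. Then (25j + 17)² = 625j² + 850j + 289 = 25(25j² + 34j + 11) + 14, so r² ≡ 14 (mod 25).

(←) This fails: take r = 8. Then 8² = 64 ≡ 14 (mod 25), yet 8 ≡ 8 (mod 25), not 17.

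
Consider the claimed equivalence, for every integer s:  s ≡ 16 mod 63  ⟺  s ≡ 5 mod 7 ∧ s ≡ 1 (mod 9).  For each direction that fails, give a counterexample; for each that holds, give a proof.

Neither implication holds.

[⇒] This fails: s = 16 gives 16 ≡ 16 (mod 63) but 16 ≡ 2 (mod 7), so the conjunction on the right does not hold.

[⇐] This fails: s = 19 satisfies both congruences on the right (19 ≡ 5 mod 7 and 19 ≡ 1 mod 9) yet 19 ≡ 19 (mod 63), not 16.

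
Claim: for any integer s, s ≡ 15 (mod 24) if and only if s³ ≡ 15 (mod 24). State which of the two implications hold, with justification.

(⇐) Suppose s³ ≡ 15 (mod 24). The only residue r in {0, …, 23} with r³ ≡ 15 (mod 24) is r = 15, so s ≡ 15 (mod 24).

(⇒) Suppose s ≡ 15 (mod 24). Write s = 24j + 15. Then (24j + 15)³ = 13824j³ + 25920j² + 16200j + 3375 = 24(576j³ + 1080j² + 675j + 140) + 15, so s³ ≡ 15 (mod 24).

Both directions hold.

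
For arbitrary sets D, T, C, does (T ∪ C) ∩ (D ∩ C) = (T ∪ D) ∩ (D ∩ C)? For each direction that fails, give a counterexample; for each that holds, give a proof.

Both inclusions hold.

(⟹) Let x ∈ (T ∪ C) ∩ (D ∩ C). Then either x ∈ D ∩ C and x ∉ T; or x ∈ D ∩ T ∩ C. In each case x ∈ (T ∪ D) ∩ (D ∩ C), so (T ∪ C) ∩ (D ∩ C) ⊆ (T ∪ D) ∩ (D ∩ C).

(⟸) Let x ∈ (T ∪ D) ∩ (D ∩ C). Then either x ∈ D ∩ C and x ∉ T; or x ∈ D ∩ T ∩ C. In each case x ∈ (T ∪ C) ∩ (D ∩ C), so (T ∪ D) ∩ (D ∩ C) ⊆ (T ∪ C) ∩ (D ∩ C).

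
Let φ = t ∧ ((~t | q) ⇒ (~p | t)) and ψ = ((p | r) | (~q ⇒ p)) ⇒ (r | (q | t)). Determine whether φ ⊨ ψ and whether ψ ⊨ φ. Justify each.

(←) This fails. Under r = F, t = F, q = F, p = F, the left side is false but the right side is true.

(→) Assume the antecedent. If t is true, the consequent reduces to true regardless of the other variables. If t is false, the antecedent cannot hold. Either way the consequent holds.

Only the forward implication holds.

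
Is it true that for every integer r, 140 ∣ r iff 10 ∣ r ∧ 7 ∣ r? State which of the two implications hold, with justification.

Only the forward implication holds.

Forward direction. If 140 ∣ r, write r = 140q. Since 140 = 14·10, r = 10·(14q), so 10 ∣ r; and since 140 = 20·7, r = 7·(20q), so 7 ∣ r.

Converse. This fails: take r = 70. Both 10 ∣ 70 and 7 ∣ 70, yet 70 is not a multiple of 140 (since 70 = 0·140 + 70), so 140 ∤ 70.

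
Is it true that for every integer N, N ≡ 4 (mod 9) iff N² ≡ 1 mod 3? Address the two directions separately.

Only the forward implication holds.

Forward direction. Suppose N ≡ 4 (mod 9). Then N² ≡ 4² = 16 (mod 9), and since 3 ∣ 9, also N² ≡ 1 (mod 3).

Converse. This fails: take N = 1. Then 1² = 1 ≡ 1 (mod 3), yet 1 ≡ 1 (mod 9), not 4.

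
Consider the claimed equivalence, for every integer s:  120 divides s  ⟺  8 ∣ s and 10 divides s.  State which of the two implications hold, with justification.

Only the forward direction holds.

(⟹) If 120 ∣ s, write s = 120q. Since 120 = 15·8, s = 8·(15q), so 8 ∣ s; and since 120 = 12·10, s = 10·(12q), so 10 ∣ s.

(⟸) This fails: take s = 40. Both 8 ∣ 40 and 10 ∣ 40, yet 40 is not a multiple of 120 (since 40 = 0·120 + 40), so 120 ∤ 40.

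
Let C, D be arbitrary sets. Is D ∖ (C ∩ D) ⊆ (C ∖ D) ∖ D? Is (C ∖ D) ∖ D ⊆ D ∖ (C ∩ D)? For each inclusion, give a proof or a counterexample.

(⊆) fails and (⊇) fails.

Forward inclusion. This inclusion fails. Take C = ∅, D = {1}; then 1 ∈ D ∖ (C ∩ D) but 1 ∉ (C ∖ D) ∖ D.

Reverse inclusion. This inclusion fails. Take C = {1}, D = ∅; then 1 ∈ (C ∖ D) ∖ D but 1 ∉ D ∖ (C ∩ D).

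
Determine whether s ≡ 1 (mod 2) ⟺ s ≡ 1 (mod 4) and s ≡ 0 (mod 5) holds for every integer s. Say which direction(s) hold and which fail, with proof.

The forward direction fails; the converse holds.

(⟹) This fails: s = 1 gives 1 ≡ 1 (mod 2) but 1 ≡ 1 (mod 5), so the conjunction on the right does not hold.

(⟸) Conversely, if s ≡ 1 (mod 4) and s ≡ 0 (mod 5), then by the Chinese remainder theorem s ≡ 5 (mod 20). Since 5 ≡ 1 (mod 2) and 2 ∣ 20, we get s ≡ 1 (mod 2).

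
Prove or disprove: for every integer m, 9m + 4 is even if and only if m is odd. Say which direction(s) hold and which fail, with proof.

[⇒] This fails: m = 0 gives 9m + 4 = 4, which is even, but 0 is even, not odd.

[⇐] This also fails: m = 7 is odd, but 9m + 4 = 67 is odd, not even.

Both directions fail.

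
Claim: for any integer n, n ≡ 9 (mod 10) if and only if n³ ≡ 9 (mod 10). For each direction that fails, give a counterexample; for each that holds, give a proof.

Equivalent; both directions hold.

Converse. Suppose n³ ≡ 9 (mod 10). The only residue r in {0, …, 9} with r³ ≡ 9 (mod 10) is r = 9, so n ≡ 9 (mod 10).

Forward direction. Suppose n ≡ 9 (mod 10). Write n = 10j + 9. Then (10j + 9)³ = 1000j³ + 2700j² + 2430j + 729 = 10(100j³ + 270j² + 243j + 72) + 9, so n³ ≡ 9 (mod 10).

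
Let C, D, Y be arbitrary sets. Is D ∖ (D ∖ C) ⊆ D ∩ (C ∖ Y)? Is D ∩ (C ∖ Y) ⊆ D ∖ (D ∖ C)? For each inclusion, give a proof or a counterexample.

Reverse inclusion. Let x ∈ D ∩ (C ∖ Y). Then x ∈ C ∩ D and x ∉ Y, from which x ∈ D ∖ (D ∖ C).

Forward inclusion. This inclusion fails. Take C = {1}, D = {1}, Y = {1}; then 1 ∈ D ∖ (D ∖ C) but 1 ∉ D ∩ (C ∖ Y).

Only the reverse inclusion holds.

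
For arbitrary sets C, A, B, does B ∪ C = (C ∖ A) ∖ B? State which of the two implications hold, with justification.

The sets are not equal: only the reverse inclusion holds.

(⊆) This inclusion fails. Take C = {1}, A = {1}, B = ∅; then 1 ∈ B ∪ C but 1 ∉ (C ∖ A) ∖ B.

(⊇) Let x ∈ (C ∖ A) ∖ B. Then x ∈ C and x ∉ A, B, from which x ∈ B ∪ C.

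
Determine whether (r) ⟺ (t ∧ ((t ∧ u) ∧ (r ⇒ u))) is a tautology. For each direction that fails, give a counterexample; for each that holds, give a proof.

Neither implication holds.

(→) This fails. Under t = F, r = T, u = F, the left side is true but the right side is false.

(←) This fails. Under t = T, r = F, u = T, the left side is false but the right side is true.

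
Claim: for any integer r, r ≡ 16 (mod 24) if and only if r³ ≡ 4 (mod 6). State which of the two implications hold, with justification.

Not equivalent: only (⇒) holds.

Forward direction. Suppose r ≡ 16 (mod 24). Then r³ ≡ 16³ = 4096 (mod 24), and since 6 ∣ 24, also r³ ≡ 4 (mod 6).

Converse. This fails: take r = 4. Then 4³ = 64 ≡ 4 (mod 6), yet 4 ≡ 4 (mod 24), not 16.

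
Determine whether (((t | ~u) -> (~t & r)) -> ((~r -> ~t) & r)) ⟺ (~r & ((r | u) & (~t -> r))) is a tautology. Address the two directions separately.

(⟹) This fails. Under r = F, t = F, u = F, the left side is true but the right side is false.

(⟸) Assume the antecedent. If r is true, the antecedent cannot hold. If r is false, the antecedent forces (r = F, t = T, u = T), and the consequent holds there. Either way the consequent holds.

The forward direction fails; the converse holds.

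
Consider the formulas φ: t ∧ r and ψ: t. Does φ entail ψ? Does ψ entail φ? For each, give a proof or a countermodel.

(⇒) Assume the antecedent. If t is true, t reduces to true regardless of the other variables. If t is false, the antecedent cannot hold. Either way t holds.

(⇐) This fails. Under t = T, r = F, the left side is false but the right side is true.

Not equivalent: only (⇒) holds.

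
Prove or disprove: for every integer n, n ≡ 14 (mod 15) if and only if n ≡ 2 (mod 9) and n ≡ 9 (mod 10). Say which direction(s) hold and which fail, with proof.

(⇐) If n ≡ 2 (mod 9) and n ≡ 9 (mod 10), then by the Chinese remainder theorem n ≡ 29 (mod 90). Since 29 ≡ 14 (mod 15) and 15 ∣ 90, we get n ≡ 14 (mod 15).

(⇒) This fails: n = 74 gives 74 ≡ 14 (mod 15) but 74 ≡ 4 (mod 10), so the conjunction on the right does not hold.

Only the converse holds.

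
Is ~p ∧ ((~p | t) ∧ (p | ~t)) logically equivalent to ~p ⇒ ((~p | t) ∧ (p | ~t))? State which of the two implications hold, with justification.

Only the forward implication holds.

(→) Assume the antecedent. If p is true, the antecedent cannot hold. If p is false, the antecedent forces (p = F, t = F), and ~p ⇒ ((~p | t) ∧ (p | ~t)) holds there. Either way ~p ⇒ ((~p | t) ∧ (p | ~t)) holds.

(←) This fails. Under p = T, t = F, the left side is false but the right side is true.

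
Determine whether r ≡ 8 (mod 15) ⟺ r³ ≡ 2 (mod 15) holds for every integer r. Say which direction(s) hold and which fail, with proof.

[⇐] Suppose r³ ≡ 2 (mod 15). The only residue r in {0, …, 14} with r³ ≡ 2 (mod 15) is r = 8, so r ≡ 8 (mod 15).

[⇒] Suppose r ≡ 8 (mod 15). Write r = 15j + 8. Then (15j + 8)³ = 3375j³ + 5400j² + 2880j + 512 = 15(225j³ + 360j² + 192j + 34) + 2, so r³ ≡ 2 (mod 15).

The biconditional holds.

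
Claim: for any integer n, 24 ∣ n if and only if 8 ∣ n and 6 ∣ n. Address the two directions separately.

Both directions hold.

(⟹) If 24 ∣ n, write n = 24q. Since 24 = 3·8, n = 8·(3q), so 8 ∣ n; and since 24 = 4·6, n = 6·(4q), so 6 ∣ n.

(⟸) Suppose 8 ∣ n and 6 ∣ n. Any common multiple of 8 and 6 is a multiple of their lcm; here lcm(8, 6) = 8·6/gcd(8, 6) = 48/2 = 24, so 24 ∣ n.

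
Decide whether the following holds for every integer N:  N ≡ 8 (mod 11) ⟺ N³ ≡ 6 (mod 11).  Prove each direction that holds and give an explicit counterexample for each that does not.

Equivalent; both directions hold.

(⇒) Suppose N ≡ 8 (mod 11). Write N = 11j + 8. Then (11j + 8)³ = 1331j³ + 2904j² + 2112j + 512 = 11(121j³ + 264j² + 192j + 46) + 6, so N³ ≡ 6 (mod 11).

(⇐) For the converse, argue contrapositively. If N ≢ 8 (mod 11), then N is congruent to one of 0, 1, 2, 3, 4, 5, 6, 7, 9, 10 modulo 11, and these give N³ ≡ 0, 1, 8, 5, 9, 4, 7, 2, 3, 10 respectively — never 6.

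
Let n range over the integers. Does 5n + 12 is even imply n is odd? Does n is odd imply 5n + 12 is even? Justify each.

(⇒) fails and (⇐) fails.

(⇒) This fails: n = 6 gives 5n + 12 = 42, which is even, but 6 is even, not odd.

(⇐) This also fails: n = 3 is odd, but 5n + 12 = 27 is odd, not even.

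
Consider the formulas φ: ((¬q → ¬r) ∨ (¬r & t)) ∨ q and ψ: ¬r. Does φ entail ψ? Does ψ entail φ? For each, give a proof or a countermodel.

(⟸) Assume the antecedent. If r is true, the antecedent cannot hold. If r is false, ((¬q → ¬r) ∨ (¬r & t)) ∨ q reduces to true regardless of the other variables. Either way ((¬q → ¬r) ∨ (¬r & t)) ∨ q holds.

(⟹) This fails. Under r = T, t = F, q = T, the left side is true but the right side is false.

(⇒) fails; (⇐) holds.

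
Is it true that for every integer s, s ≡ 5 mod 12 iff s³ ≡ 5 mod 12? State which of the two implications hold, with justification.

The biconditional holds.

Converse. Suppose s³ ≡ 5 (mod 12). The only residue r in {0, …, 11} with r³ ≡ 5 (mod 12) is r = 5, so s ≡ 5 (mod 12).

Forward direction. Suppose s ≡ 5 mod 12. Write s = 12j + 5. Then (12j + 5)³ = 1728j³ + 2160j² + 900j + 125 = 12(144j³ + 180j² + 75j + 10) + 5, so s³ ≡ 5 (mod 12).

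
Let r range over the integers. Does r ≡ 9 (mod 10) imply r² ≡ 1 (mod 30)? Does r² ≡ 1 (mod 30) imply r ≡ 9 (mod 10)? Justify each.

[⇒] This fails: take r = 9. Then 9 ≡ 9 (mod 10), but 9² = 81 ≡ 21 (mod 30), not 1.

[⇐] This fails: take r = 1. Then 1² = 1 ≡ 1 (mod 30), yet 1 ≡ 1 (mod 10), not 9.

Neither direction holds.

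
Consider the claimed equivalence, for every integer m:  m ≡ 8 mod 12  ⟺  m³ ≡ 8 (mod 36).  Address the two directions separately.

Only the forward direction holds.

Converse. This fails: take m = 2. Then 2³ = 8 ≡ 8 (mod 36), yet 2 ≡ 2 (mod 12), not 8.

Forward direction. Suppose m ≡ 8 (mod 12). Working modulo 36, m ∈ {8, 20, 32}; for each such r, r³ ≡ 8 (mod 36).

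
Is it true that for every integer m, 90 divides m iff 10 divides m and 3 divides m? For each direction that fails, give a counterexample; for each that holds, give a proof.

Not equivalent: only (⇒) holds.

(→) If 90 ∣ m, write m = 90q. Since 90 = 9·10, m = 10·(9q), so 10 ∣ m; and since 90 = 30·3, m = 3·(30q), so 3 ∣ m.

(←) This fails: take m = 30. Both 10 ∣ 30 and 3 ∣ 30, yet 30 is not a multiple of 90 (since 30 = 0·90 + 30), so 90 ∤ 30.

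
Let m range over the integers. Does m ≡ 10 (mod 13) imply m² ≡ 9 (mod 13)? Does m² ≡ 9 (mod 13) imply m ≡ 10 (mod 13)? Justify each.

Not equivalent: only (⇒) holds.

[⇒] Suppose m ≡ 10 (mod 13). Write m = 13j + 10. Then (13j + 10)² = 169j² + 260j + 100 = 13(13j² + 20j + 7) + 9, so m² ≡ 9 (mod 13).

[⇐] This fails: take m = 3. Then 3² = 9 ≡ 9 (mod 13), yet 3 ≡ 3 (mod 13), not 10.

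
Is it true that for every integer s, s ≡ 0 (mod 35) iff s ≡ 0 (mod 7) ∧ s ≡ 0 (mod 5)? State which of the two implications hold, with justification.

(→) Suppose s ≡ 0 (mod 35); write s = 35j + 0. Since 7 ∣ 35, reducing mod 7 gives s ≡ 0 (mod 7); since 5 ∣ 35, reducing mod 5 gives s ≡ 0 (mod 5).

(←) Conversely, if s ≡ 0 (mod 7) and s ≡ 0 (mod 5), then by the Chinese remainder theorem s ≡ 0 (mod 35). This is exactly s ≡ 0 (mod 35).

Both directions hold; the statement is true.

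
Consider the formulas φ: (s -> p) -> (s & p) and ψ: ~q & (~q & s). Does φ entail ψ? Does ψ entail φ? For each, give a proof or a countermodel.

(⟸) Assume the antecedent. If q is true, the antecedent cannot hold. If q is false, the antecedent forces (q = F, s = T, p = F) or (q = F, s = T, p = T), and (s -> p) -> (s & p) holds there. Either way (s -> p) -> (s & p) holds.

(⟹) This fails. Under q = T, s = T, p = F, the left side is true but the right side is false.

Not equivalent: only (⇐) holds.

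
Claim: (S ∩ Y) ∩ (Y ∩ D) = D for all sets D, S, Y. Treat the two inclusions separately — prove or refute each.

(⟹) Let x ∈ (S ∩ Y) ∩ (Y ∩ D). Then x ∈ D ∩ S ∩ Y, from which x ∈ D.

(⟸) This inclusion fails. Take D = {1}, S = ∅, Y = ∅; then 1 ∈ D but 1 ∉ (S ∩ Y) ∩ (Y ∩ D).

Only the forward inclusion holds.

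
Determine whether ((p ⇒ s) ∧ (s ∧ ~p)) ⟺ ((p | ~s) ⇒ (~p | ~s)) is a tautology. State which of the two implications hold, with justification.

The forward direction holds; the converse fails.

(⟸) This fails. Under s = F, p = F, the left side is false but the right side is true.

(⟹) Assume the antecedent. If s is true, the antecedent forces (s = T, p = F), and (p | ~s) ⇒ (~p | ~s) holds there. If s is false, the antecedent cannot hold. Either way (p | ~s) ⇒ (~p | ~s) holds.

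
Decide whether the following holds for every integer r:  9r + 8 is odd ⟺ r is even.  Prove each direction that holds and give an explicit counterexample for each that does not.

Neither direction holds.

(→) This fails: r = 3 gives 9r + 8 = 35, which is odd, but 3 is odd, not even.

(←) This also fails: r = 4 is even, but 9r + 8 = 44 is even, not odd.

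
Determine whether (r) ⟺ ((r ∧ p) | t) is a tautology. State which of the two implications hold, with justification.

(⇒) This fails. Under t = F, r = T, p = F, the left side is true but the right side is false.

(⇐) This fails. Under t = T, r = F, p = F, the left side is false but the right side is true.

(⇒) fails and (⇐) fails.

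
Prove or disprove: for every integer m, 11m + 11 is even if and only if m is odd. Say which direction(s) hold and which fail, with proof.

Both directions hold.

(⟸) Suppose m is odd; write m = 2j + 1. Then 11m + 11 = 11·(2j + 1) + 11 = 2·11j + 22, which is even.

(⟹) Suppose 11m + 11 is even. Since 11 is odd, 11m and m have the same parity, so 11m + 11 ≡ m + 11 (mod 2). As 11 is odd, 11m + 11 is even exactly when m is odd. Thus m is odd.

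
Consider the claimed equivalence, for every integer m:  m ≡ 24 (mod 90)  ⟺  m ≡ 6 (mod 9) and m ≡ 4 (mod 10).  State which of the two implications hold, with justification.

(⇒) Suppose m ≡ 24 (mod 90); write m = 90j + 24. Since 9 ∣ 90, reducing mod 9 gives m ≡ 24 ≡ 6 (mod 9); since 10 ∣ 90, reducing mod 10 gives m ≡ 24 ≡ 4 (mod 10).

(⇐) Conversely, if m ≡ 6 (mod 9) and m ≡ 4 (mod 10), then by the Chinese remainder theorem m ≡ 24 (mod 90). This is exactly m ≡ 24 (mod 90).

Equivalent; both directions hold.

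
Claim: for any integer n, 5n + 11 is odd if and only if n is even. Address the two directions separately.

(⇐) Suppose n is even; write n = 2j. Then 5n + 11 = 5·(2j) + 11 = 2·5j + 11, which is odd.

(⇒) Suppose 5n + 11 is odd. Since 5 is odd, 5n and n have the same parity, so 5n + 11 ≡ n + 11 (mod 2). As 11 is odd, 5n + 11 is odd exactly when n is even. Thus n is even.

Both directions hold; the statement is true.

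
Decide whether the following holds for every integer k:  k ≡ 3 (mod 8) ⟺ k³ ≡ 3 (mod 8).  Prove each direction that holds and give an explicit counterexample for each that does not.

The biconditional holds.

(⟸) Suppose k³ ≡ 3 (mod 8). The only residue r in {0, …, 7} with r³ ≡ 3 (mod 8) is r = 3, so k ≡ 3 (mod 8).

(⟹) Suppose k ≡ 3 (mod 8). Write k = 8j + 3. Then (8j + 3)³ = 512j³ + 576j² + 216j + 27 = 8(64j³ + 72j² + 27j + 3) + 3, so k³ ≡ 3 (mod 8).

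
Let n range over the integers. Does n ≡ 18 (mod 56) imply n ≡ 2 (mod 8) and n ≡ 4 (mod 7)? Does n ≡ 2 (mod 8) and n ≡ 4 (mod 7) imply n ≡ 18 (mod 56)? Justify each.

Converse. If n ≡ 2 (mod 8) and n ≡ 4 (mod 7), then by the Chinese remainder theorem n ≡ 18 (mod 56). This is exactly n ≡ 18 (mod 56).

Forward direction. Suppose n ≡ 18 (mod 56); write n = 56j + 18. Since 8 ∣ 56, reducing mod 8 gives n ≡ 18 ≡ 2 (mod 8); since 7 ∣ 56, reducing mod 7 gives n ≡ 18 ≡ 4 (mod 7).

The biconditional holds.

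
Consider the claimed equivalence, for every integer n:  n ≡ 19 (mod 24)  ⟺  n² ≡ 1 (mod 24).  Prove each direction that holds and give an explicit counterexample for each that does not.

(⇒) holds; (⇐) fails.

[⇐] This fails: take n = 1. Then 1² = 1 ≡ 1 (mod 24), yet 1 ≡ 1 (mod 24), not 19.

[⇒] Suppose n ≡ 19 (mod 24). Write n = 24j + 19. Then (24j + 19)² = 576j² + 912j + 361 = 24(24j² + 38j + 15) + 1, so n² ≡ 1 (mod 24).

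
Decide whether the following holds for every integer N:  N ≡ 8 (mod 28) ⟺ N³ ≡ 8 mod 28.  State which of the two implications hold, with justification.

[⇐] This fails: take N = 2. Then 2³ = 8 ≡ 8 (mod 28), yet 2 ≡ 2 (mod 28), not 8.

[⇒] Suppose N ≡ 8 (mod 28). Write N = 28j + 8. Then (28j + 8)³ = 21952j³ + 18816j² + 5376j + 512 = 28(784j³ + 672j² + 192j + 18) + 8, so N³ ≡ 8 (mod 28).

Not equivalent: only (⇒) holds.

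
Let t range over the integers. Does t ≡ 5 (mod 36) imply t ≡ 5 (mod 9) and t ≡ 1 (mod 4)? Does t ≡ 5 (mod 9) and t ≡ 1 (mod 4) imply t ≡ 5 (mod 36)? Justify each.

Both directions hold; the statement is true.

Forward direction. Suppose t ≡ 5 (mod 36); write t = 36j + 5. Since 9 ∣ 36, reducing mod 9 gives t ≡ 5 (mod 9); since 4 ∣ 36, reducing mod 4 gives t ≡ 5 ≡ 1 (mod 4).

Converse. If t ≡ 5 (mod 9) and t ≡ 1 (mod 4), then by the Chinese remainder theorem t ≡ 5 (mod 36). This is exactly t ≡ 5 (mod 36).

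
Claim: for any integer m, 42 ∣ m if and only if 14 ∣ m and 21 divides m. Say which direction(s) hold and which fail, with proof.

[⇒] If 42 ∣ m, write m = 42q. Since 42 = 3·14, m = 14·(3q), so 14 ∣ m; and since 42 = 2·21, m = 21·(2q), so 21 ∣ m.

[⇐] Suppose 14 ∣ m and 21 ∣ m. Any common multiple of 14 and 21 is a multiple of their lcm; here lcm(14, 21) = 14·21/gcd(14, 21) = 294/7 = 42, so 42 ∣ m.

Both directions hold.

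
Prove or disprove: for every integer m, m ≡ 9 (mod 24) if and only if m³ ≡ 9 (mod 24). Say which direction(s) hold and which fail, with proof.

(⇒) Suppose m ≡ 9 (mod 24). Write m = 24j + 9. Then (24j + 9)³ = 13824j³ + 15552j² + 5832j + 729 = 24(576j³ + 648j² + 243j + 30) + 9, so m³ ≡ 9 (mod 24).

(⇐) Conversely, suppose m³ ≡ 9 (mod 24). The only residue r in {0, …, 23} with r³ ≡ 9 (mod 24) is r = 9, so m ≡ 9 (mod 24).

Both implications hold.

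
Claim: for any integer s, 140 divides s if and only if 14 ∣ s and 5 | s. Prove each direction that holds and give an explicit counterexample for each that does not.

[⇐] This fails: take s = 70. Both 14 ∣ 70 and 5 ∣ 70, yet 70 is not a multiple of 140 (since 70 = 0·140 + 70), so 140 ∤ 70.

[⇒] If 140 ∣ s, write s = 140q. Since 140 = 10·14, s = 14·(10q), so 14 ∣ s; and since 140 = 28·5, s = 5·(28q), so 5 ∣ s.

The forward direction holds; the converse fails.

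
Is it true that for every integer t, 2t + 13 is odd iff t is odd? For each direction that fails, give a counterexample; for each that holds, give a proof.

(⟹) This fails: take t = 4. Then 2t + 13 = 21, which is odd, yet t = 4 is even, not odd.

(⟸) Suppose t is odd. Since 2 is even, 2t is even for every t, so 2t + 13 has the same parity as 13, which is odd. Hence 2t + 13 is odd.

Not equivalent: only (⇐) holds.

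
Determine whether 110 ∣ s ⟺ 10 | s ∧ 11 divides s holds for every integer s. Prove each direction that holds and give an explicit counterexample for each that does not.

Both directions hold; the statement is true.

(→) If 110 ∣ s, write s = 110q. Since 110 = 11·10, s = 10·(11q), so 10 ∣ s; and since 110 = 10·11, s = 11·(10q), so 11 ∣ s.

(←) Suppose 10 ∣ s and 11 ∣ s. Any common multiple of 10 and 11 is a multiple of their lcm; here gcd(10, 11) = 1, so lcm(10, 11) = 10·11 = 110, so 110 ∣ s.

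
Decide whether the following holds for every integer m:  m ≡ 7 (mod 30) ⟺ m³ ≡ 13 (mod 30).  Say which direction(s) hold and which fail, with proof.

(→) Suppose m ≡ 7 (mod 30). Write m = 30j + 7. Then (30j + 7)³ = 27000j³ + 18900j² + 4410j + 343 = 30(900j³ + 630j² + 147j + 11) + 13, so m³ ≡ 13 (mod 30).

(←) Conversely, suppose m³ ≡ 13 (mod 30). The only residue r in {0, …, 29} with r³ ≡ 13 (mod 30) is r = 7, so m ≡ 7 (mod 30).

Equivalent; both directions hold.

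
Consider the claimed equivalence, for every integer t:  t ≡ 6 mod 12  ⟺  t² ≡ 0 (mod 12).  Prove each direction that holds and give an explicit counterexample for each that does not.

[⇐] This fails: take t = 0. Then 0² = 0 ≡ 0 (mod 12), yet 0 ≡ 0 (mod 12), not 6.

[⇒] Suppose t ≡ 6 mod 12. Write t = 12j + 6. Then (12j + 6)² = 144j² + 144j + 36 = 12(12j² + 12j + 3) + 0, so t² ≡ 0 (mod 12).

Not equivalent: only (⇒) holds.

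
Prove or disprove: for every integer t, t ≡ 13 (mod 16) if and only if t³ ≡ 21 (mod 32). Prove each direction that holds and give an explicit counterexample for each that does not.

Forward direction. This fails: take t = 29. Then 29 ≡ 13 (mod 16), but 29³ = 24389 ≡ 5 (mod 32), not 21.

Converse. The residues r modulo 32 with r³ ≡ 21 (mod 32) are exactly {13}, and each is ≡ 13 (mod 16).

Only the converse holds.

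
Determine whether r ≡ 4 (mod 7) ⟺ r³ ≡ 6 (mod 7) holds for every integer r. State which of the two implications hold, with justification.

Neither implication holds.

[⇒] This fails: take r = 4. Then 4 ≡ 4 (mod 7), but 4³ = 64 ≡ 1 (mod 7), not 6.

[⇐] This fails: take r = 3. Then 3³ = 27 ≡ 6 (mod 7), yet 3 ≡ 3 (mod 7), not 4.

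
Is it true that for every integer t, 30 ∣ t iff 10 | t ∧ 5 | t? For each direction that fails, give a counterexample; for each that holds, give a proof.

(⇒) holds; (⇐) fails.

Forward direction. If 30 ∣ t, write t = 30q. Since 30 = 3·10, t = 10·(3q), so 10 ∣ t; and since 30 = 6·5, t = 5·(6q), so 5 ∣ t.

Converse. This fails: take t = 10. Both 10 ∣ 10 and 5 ∣ 10, yet 10 is not a multiple of 30 (since 10 = 0·30 + 10), so 30 ∤ 10.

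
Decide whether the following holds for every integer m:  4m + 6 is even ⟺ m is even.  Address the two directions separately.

[⇐] Suppose m is even. Since 4 is even, 4m is even for every m, so 4m + 6 has the same parity as 6, which is even. Hence 4m + 6 is even.

[⇒] This fails: take m = 5. Then 4m + 6 = 26, which is even, yet m = 5 is odd, not even.

Not equivalent: only (⇐) holds.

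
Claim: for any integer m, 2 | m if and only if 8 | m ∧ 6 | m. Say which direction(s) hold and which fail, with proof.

Not equivalent: only (⇐) holds.

[⇐] Suppose 8 ∣ m and 6 ∣ m. Any common multiple of 8 and 6 is a multiple of their lcm; here lcm(8, 6) = 8·6/gcd(8, 6) = 48/2 = 24, so 24 ∣ m. Since 2 ∣ 24, it follows that 2 ∣ m.

[⇒] This fails: take m = 2. Certainly 2 ∣ 2, but 8 ∤ 2.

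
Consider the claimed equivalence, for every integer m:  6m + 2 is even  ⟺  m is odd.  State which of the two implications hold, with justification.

(⇒) fails; (⇐) holds.

[⇒] This fails: take m = 4. Then 6m + 2 = 26, which is even, yet m = 4 is even, not odd.

[⇐] Suppose m is odd. Since 6 is even, 6m is even for every m, so 6m + 2 has the same parity as 2, which is even. Hence 6m + 2 is even.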